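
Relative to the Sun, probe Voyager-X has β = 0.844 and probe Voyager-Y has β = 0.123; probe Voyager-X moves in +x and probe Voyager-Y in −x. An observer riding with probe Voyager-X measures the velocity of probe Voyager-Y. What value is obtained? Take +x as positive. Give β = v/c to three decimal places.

β = -0.876

β_A = 0.844, β_B = -0.123.
Transform to A's frame with the inverse velocity-addition law: u' = (u − v)/(1 − uv/c²), taking u = β_B and v = β_A.
u' = (-0.123 − 0.844) / (1 − (0.844)(-0.123)) = -0.9670/1.1038 = -0.8761.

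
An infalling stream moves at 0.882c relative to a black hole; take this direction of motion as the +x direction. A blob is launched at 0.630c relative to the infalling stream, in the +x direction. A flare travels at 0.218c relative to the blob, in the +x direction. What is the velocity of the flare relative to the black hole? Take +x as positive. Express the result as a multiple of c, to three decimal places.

0.982c

Apply u = (u' + v)/(1 + u'v/c²) successively, working outward toward the black hole.
Start: velocity of the infalling stream relative to the black hole = 0.8820c.
Compose with the blob (u' = 0.630 in the infalling stream frame): u_1 = (0.630 + 0.882) / (1 + 0.630·0.882) = 1.5120/1.5557 = 0.9719.
Compose with the flare (u' = 0.218 in the blob frame): u_2 = (0.218 + 0.972) / (1 + 0.218·0.972) = 1.1899/1.2119 = 0.9819.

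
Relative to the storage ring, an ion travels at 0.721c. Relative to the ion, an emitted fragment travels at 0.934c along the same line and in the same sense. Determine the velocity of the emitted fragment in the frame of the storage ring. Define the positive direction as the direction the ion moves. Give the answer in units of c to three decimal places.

0.989c

With v = 0.721 and u' = 0.934 (in units of c),
u = (u' + v)/(1 + u'v/c²):
u = (0.934 + 0.721) / (1 + 0.934·0.721) = 1.6550/1.6734 = 0.9890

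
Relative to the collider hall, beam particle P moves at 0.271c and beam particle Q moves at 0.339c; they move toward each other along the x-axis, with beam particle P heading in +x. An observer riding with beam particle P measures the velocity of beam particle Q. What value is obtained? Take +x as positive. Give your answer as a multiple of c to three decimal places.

β_A = 0.271, β_B = -0.339.
Transform to A's frame with the inverse velocity-addition law: u' = (u − v)/(1 − uv/c²), taking u = β_B and v = β_A.
u' = (-0.339 − 0.271) / (1 − (0.271)(-0.339)) = -0.6100/1.0919 = -0.5587.

-0.559c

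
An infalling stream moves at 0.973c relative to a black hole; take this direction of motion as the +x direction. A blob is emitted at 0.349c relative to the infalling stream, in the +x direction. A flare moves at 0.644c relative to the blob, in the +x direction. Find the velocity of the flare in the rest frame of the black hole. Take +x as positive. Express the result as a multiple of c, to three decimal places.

0.997c

Apply u = (u' + v)/(1 + u'v/c²) successively, working outward toward the black hole.
Start: velocity of the infalling stream relative to the black hole = 0.9730c.
Compose with the blob (u' = 0.349 in the infalling stream frame): u_1 = (0.349 + 0.973) / (1 + 0.349·0.973) = 1.3220/1.3396 = 0.9869.
Compose with the flare (u' = 0.644 in the blob frame): u_2 = (0.644 + 0.987) / (1 + 0.644·0.987) = 1.6309/1.6355 = 0.9971.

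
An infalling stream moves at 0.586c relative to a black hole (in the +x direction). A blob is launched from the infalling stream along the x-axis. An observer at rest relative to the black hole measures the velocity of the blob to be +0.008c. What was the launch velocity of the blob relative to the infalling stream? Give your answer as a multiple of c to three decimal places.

-0.581c

Invert the composition law: u' = (u − v)/(1 − uv/c²).
u' = (0.008 − 0.586) / (1 − (0.008)(0.586)) = -0.5780/0.9953 = -0.5807.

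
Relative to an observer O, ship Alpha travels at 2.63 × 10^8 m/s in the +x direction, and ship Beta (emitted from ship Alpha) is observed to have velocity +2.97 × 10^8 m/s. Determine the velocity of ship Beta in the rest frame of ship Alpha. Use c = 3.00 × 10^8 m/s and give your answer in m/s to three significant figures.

+2.57 × 10^8 m/s

v = 0.877c, u = 0.990c.
Invert the composition law: u' = (u − v)/(1 − uv/c²).
u' = (0.990 − 0.877) / (1 − (0.990)(0.877)) = 0.1133/0.1321 = 0.8579.
u' = 0.8579 × 3.00 × 10^8 m/s.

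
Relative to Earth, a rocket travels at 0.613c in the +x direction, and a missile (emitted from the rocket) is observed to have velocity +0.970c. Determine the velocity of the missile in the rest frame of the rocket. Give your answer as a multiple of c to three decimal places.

+0.881c

Invert the composition law: u' = (u − v)/(1 − uv/c²).
u' = (0.970 − 0.613) / (1 − (0.970)(0.613)) = 0.3570/0.4054 = 0.8806.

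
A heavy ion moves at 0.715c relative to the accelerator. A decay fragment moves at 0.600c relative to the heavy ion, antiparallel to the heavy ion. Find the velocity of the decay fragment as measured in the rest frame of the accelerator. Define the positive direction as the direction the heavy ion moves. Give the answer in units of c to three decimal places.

With v = 0.715 and u' = -0.600 (in units of c),
u = (u' + v)/(1 + u'v/c²):
u = (-0.600 + 0.715) / (1 + (-0.600)·0.715) = 0.1150/0.5710 = 0.2014

+0.201c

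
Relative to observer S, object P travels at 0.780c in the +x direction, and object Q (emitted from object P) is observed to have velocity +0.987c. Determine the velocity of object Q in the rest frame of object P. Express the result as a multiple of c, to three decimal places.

+0.899c

Invert the composition law: u' = (u − v)/(1 − uv/c²).
u' = (0.987 − 0.780) / (1 − (0.987)(0.780)) = 0.2070/0.2301 = 0.8995.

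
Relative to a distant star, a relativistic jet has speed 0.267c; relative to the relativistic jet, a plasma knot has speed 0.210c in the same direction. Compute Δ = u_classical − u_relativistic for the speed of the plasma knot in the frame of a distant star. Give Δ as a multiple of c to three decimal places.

Δ = 0.025c

Galilean: u_cl = 0.210 + 0.267 = 0.4770.
Relativistic: u_rel = (0.210 + 0.267) / (1 + 0.210·0.267) = 0.4770/1.0561 = 0.4517.
Δ = 0.4770 − 0.4517 = 0.0253.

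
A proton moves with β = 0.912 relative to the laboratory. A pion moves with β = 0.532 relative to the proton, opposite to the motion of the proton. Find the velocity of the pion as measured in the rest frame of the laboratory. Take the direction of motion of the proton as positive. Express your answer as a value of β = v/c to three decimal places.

β = +0.738

With v = 0.912 and u' = -0.532 (in units of c),
u = (u' + v)/(1 + u'v/c²):
u = (-0.532 + 0.912) / (1 + (-0.532)·0.912) = 0.3800/0.5148 = 0.7381
(Galilean addition would give +0.380c.)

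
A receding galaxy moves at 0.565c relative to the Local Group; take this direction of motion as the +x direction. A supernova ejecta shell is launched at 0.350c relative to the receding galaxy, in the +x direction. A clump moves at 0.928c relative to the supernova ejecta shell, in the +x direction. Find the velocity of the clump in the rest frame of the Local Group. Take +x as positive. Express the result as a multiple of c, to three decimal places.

0.990c

Apply u = (u' + v)/(1 + u'v/c²) successively, working outward toward the Local Group.
Start: velocity of the receding galaxy relative to the Local Group = 0.5650c.
Compose with the supernova ejecta shell (u' = 0.350 in the receding galaxy frame): u_1 = (0.350 + 0.565) / (1 + 0.350·0.565) = 0.9150/1.1978 = 0.7639.
Compose with the clump (u' = 0.928 in the supernova ejecta shell frame): u_2 = (0.928 + 0.764) / (1 + 0.928·0.764) = 1.6919/1.7089 = 0.9901.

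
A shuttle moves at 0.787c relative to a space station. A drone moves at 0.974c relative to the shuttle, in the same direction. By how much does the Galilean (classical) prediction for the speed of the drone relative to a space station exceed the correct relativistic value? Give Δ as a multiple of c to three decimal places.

Galilean: u_cl = 0.974 + 0.787 = 1.7610.
Relativistic: u_rel = (0.974 + 0.787) / (1 + 0.974·0.787) = 1.7610/1.7665 = 0.9969.
Δ = 1.7610 − 0.9969 = 0.7641.
(The classical prediction exceeds c; the relativistic result does not.)

Δ = 0.764c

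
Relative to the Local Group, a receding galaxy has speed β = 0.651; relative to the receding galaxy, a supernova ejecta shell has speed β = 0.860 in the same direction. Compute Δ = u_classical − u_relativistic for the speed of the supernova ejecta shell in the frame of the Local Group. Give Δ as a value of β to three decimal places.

Δ = 0.542

Galilean: u_cl = 0.860 + 0.651 = 1.5110.
Relativistic: u_rel = (0.860 + 0.651) / (1 + 0.860·0.651) = 1.5110/1.5599 = 0.9687.
Δ = 1.5110 − 0.9687 = 0.5423.
(The classical prediction exceeds c; the relativistic result does not.)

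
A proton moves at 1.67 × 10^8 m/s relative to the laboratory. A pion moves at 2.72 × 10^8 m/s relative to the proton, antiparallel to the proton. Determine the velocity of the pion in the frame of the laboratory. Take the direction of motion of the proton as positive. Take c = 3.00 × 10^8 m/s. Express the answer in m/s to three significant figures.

-2.12 × 10^8 m/s

In units of c (dividing by 3.00 × 10^8 m/s): v = 0.557, u' = -0.907.
u = (u' + v)/(1 + u'v/c²):
u = (-0.907 + 0.557) / (1 + (-0.907)·0.557) = -0.3500/0.4953 = -0.7067
(Galilean addition would give -0.350c.)
Converting back: u = -0.7067 × 3.00 × 10^8 m/s.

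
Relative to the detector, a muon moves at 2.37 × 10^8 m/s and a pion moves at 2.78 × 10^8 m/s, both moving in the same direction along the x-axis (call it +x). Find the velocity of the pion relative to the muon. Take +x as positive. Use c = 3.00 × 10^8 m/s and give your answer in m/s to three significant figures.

β_A = 0.790, β_B = 0.927 (dividing each by c = 3.00 × 10^8 m/s).
Transform to A's frame with the inverse velocity-addition law: u' = (u − v)/(1 − uv/c²), taking u = β_B and v = β_A.
u' = (0.927 − 0.790) / (1 − (0.790)(0.927)) = 0.1367/0.2679 = 0.5101.
u' = 0.5101 × 3.00 × 10^8 m/s.

+1.53 × 10^8 m/s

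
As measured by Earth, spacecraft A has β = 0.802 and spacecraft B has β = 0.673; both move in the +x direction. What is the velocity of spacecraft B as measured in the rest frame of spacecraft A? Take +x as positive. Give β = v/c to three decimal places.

β_A = 0.802, β_B = 0.673.
Transform to A's frame with the inverse velocity-addition law: u' = (u − v)/(1 − uv/c²), taking u = β_B and v = β_A.
u' = (0.673 − 0.802) / (1 − (0.802)(0.673)) = -0.1290/0.4603 = -0.2803.

β = -0.280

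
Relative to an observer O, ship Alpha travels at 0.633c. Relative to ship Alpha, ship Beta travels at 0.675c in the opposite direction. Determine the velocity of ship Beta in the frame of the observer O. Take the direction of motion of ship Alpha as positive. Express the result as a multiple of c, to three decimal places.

-0.073c

With v = 0.633 and u' = -0.675 (in units of c),
u = (u' + v)/(1 + u'v/c²):
u = (-0.675 + 0.633) / (1 + (-0.675)·0.633) = -0.0420/0.5727 = -0.0733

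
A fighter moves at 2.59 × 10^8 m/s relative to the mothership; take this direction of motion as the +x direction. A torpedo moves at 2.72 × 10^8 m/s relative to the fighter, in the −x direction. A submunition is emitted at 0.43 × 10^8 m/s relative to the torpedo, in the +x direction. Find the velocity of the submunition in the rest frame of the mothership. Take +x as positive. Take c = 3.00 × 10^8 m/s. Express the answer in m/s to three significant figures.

-1.73 × 10^7 m/s

Apply u = (u' + v)/(1 + u'v/c²) successively, working outward toward the mothership.
(Dividing each given speed by c = 3.00 × 10^8 m/s to work in units of c.)
Start: velocity of the fighter relative to the mothership = 0.8633c.
Compose with the torpedo (u' = -0.907 in the fighter frame): u_1 = (-0.907 + 0.863) / (1 + (-0.907)·0.863) = -0.0433/0.2172 = -0.1995.
Compose with the submunition (u' = 0.143 in the torpedo frame): u_2 = (0.143 + (-0.199)) / (1 + 0.143·(-0.199)) = -0.0561/0.9714 = -0.0578.
So u = -0.0578 × 3.00 × 10^8 m/s.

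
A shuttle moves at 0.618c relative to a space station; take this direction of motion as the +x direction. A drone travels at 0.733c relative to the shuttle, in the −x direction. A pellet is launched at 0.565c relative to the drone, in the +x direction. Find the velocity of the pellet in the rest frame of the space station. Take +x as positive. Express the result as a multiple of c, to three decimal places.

+0.403c

Apply u = (u' + v)/(1 + u'v/c²) successively, working outward toward the space station.
Start: velocity of the shuttle relative to the space station = 0.6180c.
Compose with the drone (u' = -0.733 in the shuttle frame): u_1 = (-0.733 + 0.618) / (1 + (-0.733)·0.618) = -0.1150/0.5470 = -0.2102.
Compose with the pellet (u' = 0.565 in the drone frame): u_2 = (0.565 + (-0.210)) / (1 + 0.565·(-0.210)) = 0.3548/0.8812 = 0.4026.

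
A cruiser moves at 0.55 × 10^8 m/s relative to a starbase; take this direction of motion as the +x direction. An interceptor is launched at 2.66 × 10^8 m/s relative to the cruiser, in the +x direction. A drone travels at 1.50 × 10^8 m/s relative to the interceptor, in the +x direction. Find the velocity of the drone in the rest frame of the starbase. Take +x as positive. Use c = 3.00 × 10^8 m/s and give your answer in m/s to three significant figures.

2.92 × 10^8 m/s

Apply u = (u' + v)/(1 + u'v/c²) successively, working outward toward the starbase.
(Dividing each given speed by c = 3.00 × 10^8 m/s to work in units of c.)
Start: velocity of the cruiser relative to the starbase = 0.1833c.
Compose with the interceptor (u' = 0.887 in the cruiser frame): u_1 = (0.887 + 0.183) / (1 + 0.887·0.183) = 1.0700/1.1626 = 0.9204.
Compose with the drone (u' = 0.500 in the interceptor frame): u_2 = (0.500 + 0.920) / (1 + 0.500·0.920) = 1.4204/1.4602 = 0.9727.
So u = 0.9727 × 3.00 × 10^8 m/s.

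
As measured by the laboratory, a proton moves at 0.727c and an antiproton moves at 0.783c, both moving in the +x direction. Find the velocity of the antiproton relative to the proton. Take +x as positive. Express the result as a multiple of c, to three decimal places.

+0.130c

β_A = 0.727, β_B = 0.783.
Transform to A's frame with the inverse velocity-addition law: u' = (u − v)/(1 − uv/c²), taking u = β_B and v = β_A.
u' = (0.783 − 0.727) / (1 − (0.727)(0.783)) = 0.0560/0.4308 = 0.1300.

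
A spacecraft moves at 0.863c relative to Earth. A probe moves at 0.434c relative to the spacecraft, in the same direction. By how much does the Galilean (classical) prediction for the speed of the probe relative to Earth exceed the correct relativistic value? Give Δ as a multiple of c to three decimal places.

Δ = 0.353c

Galilean: u_cl = 0.434 + 0.863 = 1.2970.
Relativistic: u_rel = (0.434 + 0.863) / (1 + 0.434·0.863) = 1.2970/1.3745 = 0.9436.
Δ = 1.2970 − 0.9436 = 0.3534.
(The classical prediction exceeds c; the relativistic result does not.)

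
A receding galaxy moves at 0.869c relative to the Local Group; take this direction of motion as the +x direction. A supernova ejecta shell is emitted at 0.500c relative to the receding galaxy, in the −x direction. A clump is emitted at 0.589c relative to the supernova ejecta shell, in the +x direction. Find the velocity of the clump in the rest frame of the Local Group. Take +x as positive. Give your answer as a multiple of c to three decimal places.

+0.897c

Apply u = (u' + v)/(1 + u'v/c²) successively, working outward toward the Local Group.
Start: velocity of the receding galaxy relative to the Local Group = 0.8690c.
Compose with the supernova ejecta shell (u' = -0.500 in the receding galaxy frame): u_1 = (-0.500 + 0.869) / (1 + (-0.500)·0.869) = 0.3690/0.5655 = 0.6525.
Compose with the clump (u' = 0.589 in the supernova ejecta shell frame): u_2 = (0.589 + 0.653) / (1 + 0.589·0.653) = 1.2415/1.3843 = 0.8968.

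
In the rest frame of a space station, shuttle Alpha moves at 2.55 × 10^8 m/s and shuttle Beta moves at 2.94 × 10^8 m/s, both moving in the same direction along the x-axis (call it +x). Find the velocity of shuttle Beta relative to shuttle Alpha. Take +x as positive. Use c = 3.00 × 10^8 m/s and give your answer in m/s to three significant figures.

+2.34 × 10^8 m/s

β_A = 0.850, β_B = 0.980 (dividing each by c = 3.00 × 10^8 m/s).
Transform to A's frame with the inverse velocity-addition law: u' = (u − v)/(1 − uv/c²), taking u = β_B and v = β_A.
u' = (0.980 − 0.850) / (1 − (0.850)(0.980)) = 0.1300/0.1670 = 0.7784.
u' = 0.7784 × 3.00 × 10^8 m/s.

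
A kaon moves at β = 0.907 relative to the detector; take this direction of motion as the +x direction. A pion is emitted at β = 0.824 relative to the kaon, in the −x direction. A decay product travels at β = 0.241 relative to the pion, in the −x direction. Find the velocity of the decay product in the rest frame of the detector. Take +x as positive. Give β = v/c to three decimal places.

β = +0.095

Apply u = (u' + v)/(1 + u'v/c²) successively, working outward toward the detector.
Start: velocity of the kaon relative to the detector = 0.9070c.
Compose with the pion (u' = -0.824 in the kaon frame): u_1 = (-0.824 + 0.907) / (1 + (-0.824)·0.907) = 0.0830/0.2526 = 0.3285.
Compose with the decay product (u' = -0.241 in the pion frame): u_2 = (-0.241 + 0.329) / (1 + (-0.241)·0.329) = 0.0875/0.9208 = 0.0951.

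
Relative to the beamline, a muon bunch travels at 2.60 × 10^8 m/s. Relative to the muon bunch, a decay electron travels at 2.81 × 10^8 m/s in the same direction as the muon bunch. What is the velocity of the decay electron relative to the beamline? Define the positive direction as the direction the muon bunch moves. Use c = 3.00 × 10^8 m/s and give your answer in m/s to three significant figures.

2.99 × 10^8 m/s

In units of c (dividing by 3.00 × 10^8 m/s): v = 0.867, u' = 0.937.
u = (u' + v)/(1 + u'v/c²):
u = (0.937 + 0.867) / (1 + 0.937·0.867) = 1.8033/1.8118 = 0.9953
Converting back: u = 0.9953 × 3.00 × 10^8 m/s.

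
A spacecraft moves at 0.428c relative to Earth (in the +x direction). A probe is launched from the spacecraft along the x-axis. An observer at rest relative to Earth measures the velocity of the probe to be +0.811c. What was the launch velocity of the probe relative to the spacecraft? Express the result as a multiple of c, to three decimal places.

+0.587c

Invert the composition law: u' = (u − v)/(1 − uv/c²).
u' = (0.811 − 0.428) / (1 − (0.811)(0.428)) = 0.3830/0.6529 = 0.5866.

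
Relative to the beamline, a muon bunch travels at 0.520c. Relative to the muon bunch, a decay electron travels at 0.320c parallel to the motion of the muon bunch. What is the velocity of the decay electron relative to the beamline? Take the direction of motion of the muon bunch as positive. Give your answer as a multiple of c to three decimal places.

With v = 0.520 and u' = 0.320 (in units of c),
u = (u' + v)/(1 + u'v/c²):
u = (0.320 + 0.520) / (1 + 0.320·0.520) = 0.8400/1.1664 = 0.7202
(Galilean addition would give +0.840c.)

0.720c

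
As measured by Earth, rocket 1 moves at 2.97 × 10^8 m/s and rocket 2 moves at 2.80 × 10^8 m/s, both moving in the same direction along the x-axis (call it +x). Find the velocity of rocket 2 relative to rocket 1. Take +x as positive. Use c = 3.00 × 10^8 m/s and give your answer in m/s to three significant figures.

-2.24 × 10^8 m/s

β_A = 0.990, β_B = 0.933 (dividing each by c = 3.00 × 10^8 m/s).
Transform to A's frame with the inverse velocity-addition law: u' = (u − v)/(1 − uv/c²), taking u = β_B and v = β_A.
u' = (0.933 − 0.990) / (1 − (0.990)(0.933)) = -0.0567/0.0760 = -0.7456.
u' = -0.7456 × 3.00 × 10^8 m/s.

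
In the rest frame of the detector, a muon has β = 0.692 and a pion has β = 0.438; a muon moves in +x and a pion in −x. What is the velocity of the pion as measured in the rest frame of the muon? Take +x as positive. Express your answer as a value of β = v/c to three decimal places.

β = -0.867

β_A = 0.692, β_B = -0.438.
Transform to A's frame with the inverse velocity-addition law: u' = (u − v)/(1 − uv/c²), taking u = β_B and v = β_A.
u' = (-0.438 − 0.692) / (1 − (0.692)(-0.438)) = -1.1300/1.3031 = -0.8672.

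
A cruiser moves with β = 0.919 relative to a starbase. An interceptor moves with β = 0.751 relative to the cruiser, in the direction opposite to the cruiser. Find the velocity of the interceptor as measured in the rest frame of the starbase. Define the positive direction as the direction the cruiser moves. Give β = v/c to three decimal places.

With v = 0.919 and u' = -0.751 (in units of c),
u = (u' + v)/(1 + u'v/c²):
u = (-0.751 + 0.919) / (1 + (-0.751)·0.919) = 0.1680/0.3098 = 0.5422
(Galilean addition would give +0.168c.)

β = +0.542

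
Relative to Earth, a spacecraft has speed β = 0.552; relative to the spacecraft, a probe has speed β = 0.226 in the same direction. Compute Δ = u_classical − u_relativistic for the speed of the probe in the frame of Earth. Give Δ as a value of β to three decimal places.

Galilean: u_cl = 0.226 + 0.552 = 0.7780.
Relativistic: u_rel = (0.226 + 0.552) / (1 + 0.226·0.552) = 0.7780/1.1248 = 0.6917.
Δ = 0.7780 − 0.6917 = 0.0863.

Δ = 0.086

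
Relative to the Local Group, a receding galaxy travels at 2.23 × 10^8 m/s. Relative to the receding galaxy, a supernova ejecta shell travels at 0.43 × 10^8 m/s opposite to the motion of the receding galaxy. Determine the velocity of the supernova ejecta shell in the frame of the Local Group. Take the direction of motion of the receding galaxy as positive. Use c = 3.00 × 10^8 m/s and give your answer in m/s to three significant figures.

In units of c (dividing by 3.00 × 10^8 m/s): v = 0.743, u' = -0.143.
u = (u' + v)/(1 + u'v/c²):
u = (-0.143 + 0.743) / (1 + (-0.143)·0.743) = 0.6000/0.8935 = 0.6715
(Galilean addition would give +0.600c.)
Converting back: u = 0.6715 × 3.00 × 10^8 m/s.

+2.01 × 10^8 m/s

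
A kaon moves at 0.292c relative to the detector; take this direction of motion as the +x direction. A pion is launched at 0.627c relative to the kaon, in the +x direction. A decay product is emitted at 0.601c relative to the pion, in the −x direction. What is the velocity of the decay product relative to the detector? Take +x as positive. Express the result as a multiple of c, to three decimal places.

Apply u = (u' + v)/(1 + u'v/c²) successively, working outward toward the detector.
Start: velocity of the kaon relative to the detector = 0.2920c.
Compose with the pion (u' = 0.627 in the kaon frame): u_1 = (0.627 + 0.292) / (1 + 0.627·0.292) = 0.9190/1.1831 = 0.7768.
Compose with the decay product (u' = -0.601 in the pion frame): u_2 = (-0.601 + 0.777) / (1 + (-0.601)·0.777) = 0.1758/0.5332 = 0.3297.

+0.330c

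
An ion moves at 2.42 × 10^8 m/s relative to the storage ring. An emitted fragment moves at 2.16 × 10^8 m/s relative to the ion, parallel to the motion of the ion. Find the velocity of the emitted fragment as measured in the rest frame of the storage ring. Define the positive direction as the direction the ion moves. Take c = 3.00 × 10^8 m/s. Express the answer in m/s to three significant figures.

In units of c (dividing by 3.00 × 10^8 m/s): v = 0.807, u' = 0.720.
u = (u' + v)/(1 + u'v/c²):
u = (0.720 + 0.807) / (1 + 0.720·0.807) = 1.5267/1.5808 = 0.9658
(Galilean addition would give +1.527c, exceeding c.)
Converting back: u = 0.9658 × 3.00 × 10^8 m/s.

2.90 × 10^8 m/s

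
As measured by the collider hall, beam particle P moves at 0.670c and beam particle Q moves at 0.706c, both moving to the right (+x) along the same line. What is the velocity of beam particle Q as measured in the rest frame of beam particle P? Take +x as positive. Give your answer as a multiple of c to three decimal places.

β_A = 0.670, β_B = 0.706.
Transform to A's frame with the inverse velocity-addition law: u' = (u − v)/(1 − uv/c²), taking u = β_B and v = β_A.
u' = (0.706 − 0.670) / (1 − (0.670)(0.706)) = 0.0360/0.5270 = 0.0683.

+0.068c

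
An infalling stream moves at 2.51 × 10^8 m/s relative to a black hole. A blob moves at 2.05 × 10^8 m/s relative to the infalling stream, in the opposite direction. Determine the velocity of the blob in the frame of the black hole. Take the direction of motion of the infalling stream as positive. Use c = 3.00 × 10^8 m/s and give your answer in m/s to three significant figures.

+1.07 × 10^8 m/s

In units of c (dividing by 3.00 × 10^8 m/s): v = 0.837, u' = -0.683.
u = (u' + v)/(1 + u'v/c²):
u = (-0.683 + 0.837) / (1 + (-0.683)·0.837) = 0.1533/0.4283 = 0.3580
Converting back: u = 0.3580 × 3.00 × 10^8 m/s.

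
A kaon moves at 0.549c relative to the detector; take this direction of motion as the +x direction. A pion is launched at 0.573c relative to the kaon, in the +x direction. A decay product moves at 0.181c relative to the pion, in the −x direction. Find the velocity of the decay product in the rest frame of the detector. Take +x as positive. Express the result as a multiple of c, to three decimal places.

+0.795c

Apply u = (u' + v)/(1 + u'v/c²) successively, working outward toward the detector.
Start: velocity of the kaon relative to the detector = 0.5490c.
Compose with the pion (u' = 0.573 in the kaon frame): u_1 = (0.573 + 0.549) / (1 + 0.573·0.549) = 1.1220/1.3146 = 0.8535.
Compose with the decay product (u' = -0.181 in the pion frame): u_2 = (-0.181 + 0.854) / (1 + (-0.181)·0.854) = 0.6725/0.8455 = 0.7954.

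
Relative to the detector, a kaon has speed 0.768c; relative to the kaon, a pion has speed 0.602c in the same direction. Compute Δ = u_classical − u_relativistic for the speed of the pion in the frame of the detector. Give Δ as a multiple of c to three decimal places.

Δ = 0.433c

Galilean: u_cl = 0.602 + 0.768 = 1.3700.
Relativistic: u_rel = (0.602 + 0.768) / (1 + 0.602·0.768) = 1.3700/1.4623 = 0.9369.
Δ = 1.3700 − 0.9369 = 0.4331.
(The classical prediction exceeds c; the relativistic result does not.)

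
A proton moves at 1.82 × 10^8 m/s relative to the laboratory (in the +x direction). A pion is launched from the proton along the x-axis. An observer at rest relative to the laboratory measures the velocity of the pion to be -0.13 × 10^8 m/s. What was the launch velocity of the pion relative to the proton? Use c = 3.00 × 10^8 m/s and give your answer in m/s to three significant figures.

v = 0.607c, u = -0.043c.
Invert the composition law: u' = (u − v)/(1 − uv/c²).
u' = (-0.043 − 0.607) / (1 − (-0.043)(0.607)) = -0.6500/1.0263 = -0.6333.
u' = -0.6333 × 3.00 × 10^8 m/s.

-1.90 × 10^8 m/s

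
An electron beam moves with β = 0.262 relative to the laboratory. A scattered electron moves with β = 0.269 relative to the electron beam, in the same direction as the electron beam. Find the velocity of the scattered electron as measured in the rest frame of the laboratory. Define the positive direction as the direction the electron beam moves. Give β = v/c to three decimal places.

With v = 0.262 and u' = 0.269 (in units of c),
u = (u' + v)/(1 + u'v/c²):
u = (0.269 + 0.262) / (1 + 0.269·0.262) = 0.5310/1.0705 = 0.4960

β = 0.496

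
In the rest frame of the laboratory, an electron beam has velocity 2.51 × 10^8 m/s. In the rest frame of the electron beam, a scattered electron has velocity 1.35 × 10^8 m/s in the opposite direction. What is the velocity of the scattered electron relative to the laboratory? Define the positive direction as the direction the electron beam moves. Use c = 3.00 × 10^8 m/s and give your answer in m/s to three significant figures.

In units of c (dividing by 3.00 × 10^8 m/s): v = 0.837, u' = -0.450.
u = (u' + v)/(1 + u'v/c²):
u = (-0.450 + 0.837) / (1 + (-0.450)·0.837) = 0.3867/0.6235 = 0.6202
(Galilean addition would give +0.387c.)
Converting back: u = 0.6202 × 3.00 × 10^8 m/s.

+1.86 × 10^8 m/s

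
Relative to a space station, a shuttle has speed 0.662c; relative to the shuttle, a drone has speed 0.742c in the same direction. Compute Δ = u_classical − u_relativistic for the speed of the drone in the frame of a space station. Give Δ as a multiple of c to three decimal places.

Galilean: u_cl = 0.742 + 0.662 = 1.4040.
Relativistic: u_rel = (0.742 + 0.662) / (1 + 0.742·0.662) = 1.4040/1.4912 = 0.9415.
Δ = 1.4040 − 0.9415 = 0.4625.
(The classical prediction exceeds c; the relativistic result does not.)

Δ = 0.462c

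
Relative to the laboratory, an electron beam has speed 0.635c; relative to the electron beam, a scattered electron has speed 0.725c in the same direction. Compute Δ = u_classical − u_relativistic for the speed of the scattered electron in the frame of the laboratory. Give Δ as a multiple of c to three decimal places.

Galilean: u_cl = 0.725 + 0.635 = 1.3600.
Relativistic: u_rel = (0.725 + 0.635) / (1 + 0.725·0.635) = 1.3600/1.4604 = 0.9313.
Δ = 1.3600 − 0.9313 = 0.4287.
(The classical prediction exceeds c; the relativistic result does not.)

Δ = 0.429c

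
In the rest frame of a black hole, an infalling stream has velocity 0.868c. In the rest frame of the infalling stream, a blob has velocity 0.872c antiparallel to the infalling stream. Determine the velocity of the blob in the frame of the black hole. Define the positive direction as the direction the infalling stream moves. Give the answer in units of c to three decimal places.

With v = 0.868 and u' = -0.872 (in units of c),
u = (u' + v)/(1 + u'v/c²):
u = (-0.872 + 0.868) / (1 + (-0.872)·0.868) = -0.0040/0.2431 = -0.0165

-0.016c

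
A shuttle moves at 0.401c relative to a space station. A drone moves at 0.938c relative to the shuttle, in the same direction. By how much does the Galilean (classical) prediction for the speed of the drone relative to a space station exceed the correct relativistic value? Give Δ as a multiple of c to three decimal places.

Galilean: u_cl = 0.938 + 0.401 = 1.3390.
Relativistic: u_rel = (0.938 + 0.401) / (1 + 0.938·0.401) = 1.3390/1.3761 = 0.9730.
Δ = 1.3390 − 0.9730 = 0.3660.
(The classical prediction exceeds c; the relativistic result does not.)

Δ = 0.366c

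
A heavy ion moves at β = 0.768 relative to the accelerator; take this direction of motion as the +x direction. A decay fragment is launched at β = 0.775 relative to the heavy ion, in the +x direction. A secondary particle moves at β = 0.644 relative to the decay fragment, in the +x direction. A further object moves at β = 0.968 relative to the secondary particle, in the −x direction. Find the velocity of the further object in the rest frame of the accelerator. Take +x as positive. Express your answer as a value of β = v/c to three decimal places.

β = +0.637

Apply u = (u' + v)/(1 + u'v/c²) successively, working outward toward the accelerator.
Start: velocity of the heavy ion relative to the accelerator = 0.7680c.
Compose with the decay fragment (u' = 0.775 in the heavy ion frame): u_1 = (0.775 + 0.768) / (1 + 0.775·0.768) = 1.5430/1.5952 = 0.9673.
Compose with the secondary particle (u' = 0.644 in the decay fragment frame): u_2 = (0.644 + 0.967) / (1 + 0.644·0.967) = 1.6113/1.6229 = 0.9928.
Compose with the further object (u' = -0.968 in the secondary particle frame): u_3 = (-0.968 + 0.993) / (1 + (-0.968)·0.993) = 0.0248/0.0389 = 0.6373.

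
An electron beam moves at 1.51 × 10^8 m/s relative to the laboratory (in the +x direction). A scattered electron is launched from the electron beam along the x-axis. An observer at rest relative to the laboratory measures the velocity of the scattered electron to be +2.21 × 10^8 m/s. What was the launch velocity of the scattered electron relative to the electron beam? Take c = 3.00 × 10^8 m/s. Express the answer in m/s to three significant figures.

+1.11 × 10^8 m/s

v = 0.503c, u = 0.737c.
Invert the composition law: u' = (u − v)/(1 − uv/c²).
u' = (0.737 − 0.503) / (1 − (0.737)(0.503)) = 0.2333/0.6292 = 0.3708.
u' = 0.3708 × 3.00 × 10^8 m/s.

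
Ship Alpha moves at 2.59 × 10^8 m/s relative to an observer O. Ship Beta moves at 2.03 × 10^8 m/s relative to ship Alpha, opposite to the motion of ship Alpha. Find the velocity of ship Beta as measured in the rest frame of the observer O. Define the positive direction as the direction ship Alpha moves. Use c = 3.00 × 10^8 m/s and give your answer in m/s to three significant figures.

+1.35 × 10^8 m/s

In units of c (dividing by 3.00 × 10^8 m/s): v = 0.863, u' = -0.677.
u = (u' + v)/(1 + u'v/c²):
u = (-0.677 + 0.863) / (1 + (-0.677)·0.863) = 0.1867/0.4158 = 0.4489
Converting back: u = 0.4489 × 3.00 × 10^8 m/s.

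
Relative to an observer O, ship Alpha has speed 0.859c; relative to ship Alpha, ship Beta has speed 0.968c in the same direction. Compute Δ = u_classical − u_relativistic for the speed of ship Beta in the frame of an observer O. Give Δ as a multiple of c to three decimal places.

Galilean: u_cl = 0.968 + 0.859 = 1.8270.
Relativistic: u_rel = (0.968 + 0.859) / (1 + 0.968·0.859) = 1.8270/1.8315 = 0.9975.
Δ = 1.8270 − 0.9975 = 0.8295.
(The classical prediction exceeds c; the relativistic result does not.)

Δ = 0.829c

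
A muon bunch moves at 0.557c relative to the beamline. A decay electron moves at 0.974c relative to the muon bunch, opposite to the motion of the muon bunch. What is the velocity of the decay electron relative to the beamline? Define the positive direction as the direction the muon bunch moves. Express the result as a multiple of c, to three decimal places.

-0.912c

With v = 0.557 and u' = -0.974 (in units of c),
u = (u' + v)/(1 + u'v/c²):
u = (-0.974 + 0.557) / (1 + (-0.974)·0.557) = -0.4170/0.4575 = -0.9115
(Galilean addition would give -0.417c.)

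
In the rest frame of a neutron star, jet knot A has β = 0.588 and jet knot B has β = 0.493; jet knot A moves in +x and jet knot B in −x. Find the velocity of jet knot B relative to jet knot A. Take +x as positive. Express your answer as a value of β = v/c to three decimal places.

β_A = 0.588, β_B = -0.493.
Transform to A's frame with the inverse velocity-addition law: u' = (u − v)/(1 − uv/c²), taking u = β_B and v = β_A.
u' = (-0.493 − 0.588) / (1 − (0.588)(-0.493)) = -1.0810/1.2899 = -0.8381.

β = -0.838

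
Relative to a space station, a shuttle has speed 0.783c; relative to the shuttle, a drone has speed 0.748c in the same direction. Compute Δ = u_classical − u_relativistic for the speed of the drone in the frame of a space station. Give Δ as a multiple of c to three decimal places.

Galilean: u_cl = 0.748 + 0.783 = 1.5310.
Relativistic: u_rel = (0.748 + 0.783) / (1 + 0.748·0.783) = 1.5310/1.5857 = 0.9655.
Δ = 1.5310 − 0.9655 = 0.5655.
(The classical prediction exceeds c; the relativistic result does not.)

Δ = 0.565c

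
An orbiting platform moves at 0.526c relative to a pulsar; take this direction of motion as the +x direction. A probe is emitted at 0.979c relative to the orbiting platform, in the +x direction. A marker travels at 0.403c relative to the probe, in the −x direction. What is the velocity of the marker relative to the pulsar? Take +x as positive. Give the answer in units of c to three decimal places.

Apply u = (u' + v)/(1 + u'v/c²) successively, working outward toward the pulsar.
Start: velocity of the orbiting platform relative to the pulsar = 0.5260c.
Compose with the probe (u' = 0.979 in the orbiting platform frame): u_1 = (0.979 + 0.526) / (1 + 0.979·0.526) = 1.5050/1.5150 = 0.9934.
Compose with the marker (u' = -0.403 in the probe frame): u_2 = (-0.403 + 0.993) / (1 + (-0.403)·0.993) = 0.5904/0.5996 = 0.9846.

+0.985c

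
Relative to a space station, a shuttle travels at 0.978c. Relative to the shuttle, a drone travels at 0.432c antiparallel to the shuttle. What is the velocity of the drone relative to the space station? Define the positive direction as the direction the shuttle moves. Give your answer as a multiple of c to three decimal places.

With v = 0.978 and u' = -0.432 (in units of c),
u = (u' + v)/(1 + u'v/c²):
u = (-0.432 + 0.978) / (1 + (-0.432)·0.978) = 0.5460/0.5775 = 0.9454
(Galilean addition would give +0.546c.)

+0.945c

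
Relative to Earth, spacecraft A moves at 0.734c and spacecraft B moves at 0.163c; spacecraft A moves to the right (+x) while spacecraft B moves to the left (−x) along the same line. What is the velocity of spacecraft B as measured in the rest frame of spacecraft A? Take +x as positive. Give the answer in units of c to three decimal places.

β_A = 0.734, β_B = -0.163.
Transform to A's frame with the inverse velocity-addition law: u' = (u − v)/(1 − uv/c²), taking u = β_B and v = β_A.
u' = (-0.163 − 0.734) / (1 − (0.734)(-0.163)) = -0.8970/1.1196 = -0.8011.

-0.801c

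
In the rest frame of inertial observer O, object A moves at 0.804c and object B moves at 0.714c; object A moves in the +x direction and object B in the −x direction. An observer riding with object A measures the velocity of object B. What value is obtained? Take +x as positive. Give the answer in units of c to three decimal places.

β_A = 0.804, β_B = -0.714.
Transform to A's frame with the inverse velocity-addition law: u' = (u − v)/(1 − uv/c²), taking u = β_B and v = β_A.
u' = (-0.714 − 0.804) / (1 − (0.804)(-0.714)) = -1.5180/1.5741 = -0.9644.

-0.964c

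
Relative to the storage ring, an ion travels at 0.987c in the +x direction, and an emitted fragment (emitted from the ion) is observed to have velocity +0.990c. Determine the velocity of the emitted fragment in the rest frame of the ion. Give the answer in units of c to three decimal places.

+0.131c

Invert the composition law: u' = (u − v)/(1 − uv/c²).
u' = (0.990 − 0.987) / (1 − (0.990)(0.987)) = 0.0030/0.0229 = 0.1312.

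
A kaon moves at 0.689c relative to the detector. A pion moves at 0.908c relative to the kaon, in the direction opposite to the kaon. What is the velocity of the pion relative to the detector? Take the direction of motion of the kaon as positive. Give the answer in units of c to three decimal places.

-0.585c

With v = 0.689 and u' = -0.908 (in units of c),
u = (u' + v)/(1 + u'v/c²):
u = (-0.908 + 0.689) / (1 + (-0.908)·0.689) = -0.2190/0.3744 = -0.5850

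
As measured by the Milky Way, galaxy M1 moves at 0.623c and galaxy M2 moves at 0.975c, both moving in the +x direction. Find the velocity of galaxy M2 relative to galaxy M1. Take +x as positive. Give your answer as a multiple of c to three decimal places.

+0.897c

β_A = 0.623, β_B = 0.975.
Transform to A's frame with the inverse velocity-addition law: u' = (u − v)/(1 − uv/c²), taking u = β_B and v = β_A.
u' = (0.975 − 0.623) / (1 − (0.623)(0.975)) = 0.3520/0.3926 = 0.8966.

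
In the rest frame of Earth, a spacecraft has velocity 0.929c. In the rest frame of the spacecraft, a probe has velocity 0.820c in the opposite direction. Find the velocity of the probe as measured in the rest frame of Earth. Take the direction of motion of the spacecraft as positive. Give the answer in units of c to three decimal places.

+0.458c

With v = 0.929 and u' = -0.820 (in units of c),
u = (u' + v)/(1 + u'v/c²):
u = (-0.820 + 0.929) / (1 + (-0.820)·0.929) = 0.1090/0.2382 = 0.4576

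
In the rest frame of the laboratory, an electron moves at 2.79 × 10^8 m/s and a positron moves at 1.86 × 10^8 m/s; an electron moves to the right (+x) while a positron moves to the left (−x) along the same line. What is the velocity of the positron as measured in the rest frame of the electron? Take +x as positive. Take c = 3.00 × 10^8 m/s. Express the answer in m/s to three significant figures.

-2.95 × 10^8 m/s

β_A = 0.930, β_B = -0.620 (dividing each by c = 3.00 × 10^8 m/s).
Transform to A's frame with the inverse velocity-addition law: u' = (u − v)/(1 − uv/c²), taking u = β_B and v = β_A.
u' = (-0.620 − 0.930) / (1 − (0.930)(-0.620)) = -1.5500/1.5766 = -0.9831.
u' = -0.9831 × 3.00 × 10^8 m/s.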